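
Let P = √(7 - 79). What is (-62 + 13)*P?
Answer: -294*I*√2 ≈ -415.78*I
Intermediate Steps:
P = 6*I*√2 (P = √(-72) = 6*I*√2 ≈ 8.4853*I)
(-62 + 13)*P = (-62 + 13)*(6*I*√2) = -294*I*√2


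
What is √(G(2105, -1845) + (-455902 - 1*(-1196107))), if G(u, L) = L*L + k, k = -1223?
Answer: √4143007 ≈ 2035.4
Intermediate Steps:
G(u, L) = -1223 + L² (G(u, L) = L*L - 1223 = L² - 1223 = -1223 + L²)
√(G(2105, -1845) + (-455902 - 1*(-1196107))) = √((-1223 + (-1845)²) + (-455902 - 1*(-1196107))) = √((-1223 + 3404025) + (-455902 + 1196107)) = √(3402802 + 740205) = √4143007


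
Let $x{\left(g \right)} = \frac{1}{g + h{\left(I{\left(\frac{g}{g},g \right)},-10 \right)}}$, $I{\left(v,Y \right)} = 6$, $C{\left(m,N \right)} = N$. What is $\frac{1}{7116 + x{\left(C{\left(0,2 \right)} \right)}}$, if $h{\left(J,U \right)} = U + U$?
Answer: $\frac{18}{128087} \approx 0.00014053$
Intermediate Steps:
$h{\left(J,U \right)} = 2 U$
$x{\left(g \right)} = \frac{1}{-20 + g}$ ($x{\left(g \right)} = \frac{1}{g + 2 \left(-10\right)} = \frac{1}{g - 20} = \frac{1}{-20 + g}$)
$\frac{1}{7116 + x{\left(C{\left(0,2 \right)} \right)}} = \frac{1}{7116 + \frac{1}{-20 + 2}} = \frac{1}{7116 + \frac{1}{-18}} = \frac{1}{7116 - \frac{1}{18}} = \frac{1}{\frac{128087}{18}} = \frac{18}{128087}$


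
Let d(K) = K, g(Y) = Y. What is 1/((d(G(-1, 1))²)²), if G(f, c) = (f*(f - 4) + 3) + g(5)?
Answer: 1/28561 ≈ 3.5013e-5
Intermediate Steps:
G(f, c) = 8 + f*(-4 + f) (G(f, c) = (f*(f - 4) + 3) + 5 = (f*(-4 + f) + 3) + 5 = (3 + f*(-4 + f)) + 5 = 8 + f*(-4 + f))
1/((d(G(-1, 1))²)²) = 1/(((8 + (-1)² - 4*(-1))²)²) = 1/(((8 + 1 + 4)²)²) = 1/((13²)²) = 1/(169²) = 1/28561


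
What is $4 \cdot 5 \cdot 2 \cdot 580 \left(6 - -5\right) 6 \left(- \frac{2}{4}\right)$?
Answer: $-765600$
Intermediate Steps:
$4 \cdot 5 \cdot 2 \cdot 580 \left(6 - -5\right) 6 \left(- \frac{2}{4}\right) = 20 \cdot 2 \cdot 580 \left(6 + 5\right) 6 \left(\left(-2\right) \frac{1}{4}\right) = 40 \cdot 580 \cdot 11 \cdot 6 \left(- \frac{1}{2}\right) = 23200 \cdot 66 \left(- \frac{1}{2}\right) = 23200 \left(-33\right) = -765600$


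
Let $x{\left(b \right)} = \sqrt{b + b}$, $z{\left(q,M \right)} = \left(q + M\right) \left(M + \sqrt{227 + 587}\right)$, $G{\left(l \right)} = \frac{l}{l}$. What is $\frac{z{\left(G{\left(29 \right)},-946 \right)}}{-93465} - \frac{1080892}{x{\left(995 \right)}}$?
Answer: $- \frac{19866}{2077} - \frac{540446 \sqrt{1990}}{995} + \frac{21 \sqrt{814}}{2077} \approx -24239.0$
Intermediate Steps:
$G{\left(l \right)} = 1$
$z{\left(q,M \right)} = \left(M + q\right) \left(M + \sqrt{814}\right)$
$x{\left(b \right)} = \sqrt{2} \sqrt{b}$ ($x{\left(b \right)} = \sqrt{2 b} = \sqrt{2} \sqrt{b}$)
$\frac{z{\left(G{\left(29 \right)},-946 \right)}}{-93465} - \frac{1080892}{x{\left(995 \right)}} = \frac{\left(-946\right)^{2} - 946 - 946 \sqrt{814} + 1 \sqrt{814}}{-93465} - \frac{1080892}{\sqrt{2} \sqrt{995}} = \left(894916 - 946 - 946 \sqrt{814} + \sqrt{814}\right) \left(- \frac{1}{93465}\right) - \frac{1080892}{\sqrt{1990}} = \left(893970 - 945 \sqrt{814}\right) \left(- \frac{1}{93465}\right) - 1080892 \frac{\sqrt{1990}}{1990} = \left(- \frac{19866}{2077} + \frac{21 \sqrt{814}}{2077}\right) - \frac{540446 \sqrt{1990}}{995} = - \frac{19866}{2077} - \frac{540446 \sqrt{1990}}{995} + \frac{21 \sqrt{814}}{2077}$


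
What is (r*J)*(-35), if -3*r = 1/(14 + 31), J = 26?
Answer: 182/27 ≈ 6.7407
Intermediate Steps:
r = -1/135 (r = -1/(3*(14 + 31)) = -1/3/45 = -1/3*1/45 = -1/135 ≈ -0.0074074)
(r*J)*(-35) = -1/135*26*(-35) = -26/135*(-35) = 182/27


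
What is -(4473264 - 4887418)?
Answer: 414154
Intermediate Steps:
-(4473264 - 4887418) = -1*(-414154) = 414154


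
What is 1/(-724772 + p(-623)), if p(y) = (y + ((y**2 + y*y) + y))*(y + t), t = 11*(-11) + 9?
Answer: -1/570358592 ≈ -1.7533e-9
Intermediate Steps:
t = -112 (t = -121 + 9 = -112)
p(y) = (-112 + y)*(2*y + 2*y**2) (p(y) = (y + ((y**2 + y*y) + y))*(y - 112) = (y + ((y**2 + y**2) + y))*(-112 + y) = (y + (2*y**2 + y))*(-112 + y) = (y + (y + 2*y**2))*(-112 + y) = (2*y + 2*y**2)*(-112 + y) = (-112 + y)*(2*y + 2*y**2))
1/(-724772 + p(-623)) = 1/(-724772 + 2*(-623)*(-112 + (-623)**2 - 111*(-623))) = 1/(-724772 + 2*(-623)*(-112 + 388129 + 69153)) = 1/(-724772 + 2*(-623)*457170) = 1/(-724772 - 569633820) = 1/(-570358592) = -1/570358592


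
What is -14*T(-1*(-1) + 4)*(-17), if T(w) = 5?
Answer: 1190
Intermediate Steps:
-14*T(-1*(-1) + 4)*(-17) = -14*5*(-17) = -70*(-17) = 1190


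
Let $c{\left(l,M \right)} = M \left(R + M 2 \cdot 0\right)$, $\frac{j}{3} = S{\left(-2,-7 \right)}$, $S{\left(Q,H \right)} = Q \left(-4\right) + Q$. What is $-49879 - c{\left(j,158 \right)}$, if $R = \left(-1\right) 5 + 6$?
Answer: $-50037$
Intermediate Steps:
$S{\left(Q,H \right)} = - 3 Q$ ($S{\left(Q,H \right)} = - 4 Q + Q = - 3 Q$)
$R = 1$ ($R = -5 + 6 = 1$)
$j = 18$ ($j = 3 \left(\left(-3\right) \left(-2\right)\right) = 3 \cdot 6 = 18$)
$c{\left(l,M \right)} = M$ ($c{\left(l,M \right)} = M \left(1 + M 2 \cdot 0\right) = M \left(1 + 2 M 0\right) = M \left(1 + 0\right) = M 1 = M$)
$-49879 - c{\left(j,158 \right)} = -49879 - 158 = -50037$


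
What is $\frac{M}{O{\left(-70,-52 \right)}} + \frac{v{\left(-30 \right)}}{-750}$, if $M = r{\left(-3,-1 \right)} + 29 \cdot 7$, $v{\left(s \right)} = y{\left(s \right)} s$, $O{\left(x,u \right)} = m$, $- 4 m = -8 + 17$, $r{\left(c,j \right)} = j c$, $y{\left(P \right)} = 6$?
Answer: $- \frac{20546}{225} \approx -91.316$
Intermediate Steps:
$r{\left(c,j \right)} = c j$
$m = - \frac{9}{4}$ ($m = - \frac{-8 + 17}{4} = \left(- \frac{1}{4}\right) 9 = - \frac{9}{4} \approx -2.25$)
$O{\left(x,u \right)} = - \frac{9}{4}$
$v{\left(s \right)} = 6 s$
$M = 206$ ($M = \left(-3\right) \left(-1\right) + 29 \cdot 7 = 3 + 203 = 206$)
$\frac{M}{O{\left(-70,-52 \right)}} + \frac{v{\left(-30 \right)}}{-750} = \frac{206}{- \frac{9}{4}} + \frac{6 \left(-30\right)}{-750} = 206 \left(- \frac{4}{9}\right) - - \frac{6}{25} = - \frac{824}{9} + \frac{6}{25} = - \frac{20546}{225}$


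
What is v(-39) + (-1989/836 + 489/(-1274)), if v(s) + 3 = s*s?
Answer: 806912181/532532 ≈ 1515.2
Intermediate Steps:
v(s) = -3 + s**2 (v(s) = -3 + s*s = -3 + s**2)
v(-39) + (-1989/836 + 489/(-1274)) = (-3 + (-39)**2) + (-1989/836 + 489/(-1274)) = (-3 + 1521) + (-1989*1/836 + 489*(-1/1274)) = 1518 + (-1989/836 - 489/1274) = 1518 - 1471395/532532 = 806912181/532532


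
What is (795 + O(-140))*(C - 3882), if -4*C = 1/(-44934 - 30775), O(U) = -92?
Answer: -826453373753/302836 ≈ -2.7290e+6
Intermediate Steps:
C = 1/302836 (C = -1/(4*(-44934 - 30775)) = -¼/(-75709) = -¼*(-1/75709) = 1/302836 ≈ 3.3021e-6)
(795 + O(-140))*(C - 3882) = (795 - 92)*(1/302836 - 3882) = 703*(-1175609351/302836) = -826453373753/302836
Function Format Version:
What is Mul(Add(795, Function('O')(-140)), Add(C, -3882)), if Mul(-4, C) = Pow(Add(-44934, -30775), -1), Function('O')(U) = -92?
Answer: Rational(-826453373753, 302836) ≈ -2.7290e+6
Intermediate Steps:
C = Rational(1, 302836) (C = Mul(Rational(-1, 4), Pow(Add(-44934, -30775), -1)) = Mul(Rational(-1, 4), Pow(-75709, -1)) = Mul(Rational(-1, 4), Rational(-1, 75709)) = Rational(1, 302836) ≈ 3.3021e-6)
Mul(Add(795, Function('O')(-140)), Add(C, -3882)) = Mul(Add(795, -92), Add(Rational(1, 302836), -3882)) = Mul(703, Rational(-1175609351, 302836)) = Rational(-826453373753, 302836)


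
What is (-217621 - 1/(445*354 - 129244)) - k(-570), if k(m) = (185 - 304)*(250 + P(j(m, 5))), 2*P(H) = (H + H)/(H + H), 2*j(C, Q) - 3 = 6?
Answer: -2656218045/14143 ≈ -1.8781e+5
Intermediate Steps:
j(C, Q) = 9/2 (j(C, Q) = 3/2 + (½)*6 = 3/2 + 3 = 9/2)
P(H) = ½ (P(H) = ((H + H)/(H + H))/2 = ((2*H)/((2*H)))/2 = ((2*H)*(1/(2*H)))/2 = (½)*1 = ½)
k(m) = -59619/2 (k(m) = (185 - 304)*(250 + ½) = -119*501/2 = -59619/2)
(-217621 - 1/(445*354 - 129244)) - k(-570) = (-217621 - 1/(445*354 - 129244)) - 1*(-59619/2) = (-217621 - 1/(157530 - 129244)) + 59619/2 = (-217621 - 1/28286) + 59619/2 = -6155627607/28286 + 59619/2 = -2656218045/14143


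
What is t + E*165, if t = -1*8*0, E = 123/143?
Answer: 1845/13 ≈ 141.92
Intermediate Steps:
E = 123/143 (E = 123*(1/143) = 123/143 ≈ 0.86014)
t = 0 (t = -8*0 = 0)
t + E*165 = 0 + (123/143)*165 = 0 + 1845/13 = 1845/13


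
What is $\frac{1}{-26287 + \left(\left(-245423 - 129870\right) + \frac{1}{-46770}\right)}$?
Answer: $- \frac{46770}{18781896601} \approx -2.4902 \cdot 10^{-6}$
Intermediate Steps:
$\frac{1}{-26287 + \left(\left(-245423 - 129870\right) + \frac{1}{-46770}\right)} = \frac{1}{-26287 - \frac{17552453611}{46770}} = \frac{1}{- \frac{18781896601}{46770}} = - \frac{46770}{18781896601}$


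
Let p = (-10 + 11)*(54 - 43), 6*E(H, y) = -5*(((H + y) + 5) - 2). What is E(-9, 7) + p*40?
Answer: 2635/6 ≈ 439.17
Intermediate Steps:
E(H, y) = -5/2 - 5*H/6 - 5*y/6 (E(H, y) = (-5*(((H + y) + 5) - 2))/6 = (-5*((5 + H + y) - 2))/6 = (-5*(3 + H + y))/6 = (-15 - 5*H - 5*y)/6 = -5/2 - 5*H/6 - 5*y/6)
p = 11 (p = 1*11 = 11)
E(-9, 7) + p*40 = (-5/2 - ⅚*(-9) - ⅚*7) + 11*40 = (-5/2 + 15/2 - 35/6) + 440 = -⅚ + 440 = 2635/6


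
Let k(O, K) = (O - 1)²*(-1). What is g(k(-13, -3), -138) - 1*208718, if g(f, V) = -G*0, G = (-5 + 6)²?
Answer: -208718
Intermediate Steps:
G = 1 (G = 1² = 1)
k(O, K) = -(-1 + O)² (k(O, K) = (-1 + O)²*(-1) = -(-1 + O)²)
g(f, V) = 0 (g(f, V) = -1*1*0 = -1*0 = 0)
g(k(-13, -3), -138) - 1*208718 = 0 - 1*208718 = 0 - 208718 = -208718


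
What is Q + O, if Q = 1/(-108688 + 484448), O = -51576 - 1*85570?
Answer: -51533980959/375760 ≈ -1.3715e+5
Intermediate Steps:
O = -137146 (O = -51576 - 85570 = -137146)
Q = 1/375760 ≈ 2.6613e-6
Q + O = 1/375760 - 137146 = -51533980959/375760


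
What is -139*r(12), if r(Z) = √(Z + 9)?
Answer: -139*√21 ≈ -636.98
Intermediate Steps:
r(Z) = √(9 + Z)
-139*r(12) = -139*√(9 + 12) = -139*√21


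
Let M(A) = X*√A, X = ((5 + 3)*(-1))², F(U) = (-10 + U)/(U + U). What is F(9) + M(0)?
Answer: -1/18 ≈ -0.055556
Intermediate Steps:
F(U) = (-10 + U)/(2*U) (F(U) = (-10 + U)/((2*U)) = (-10 + U)*(1/(2*U)) = (-10 + U)/(2*U))
X = 64 (X = (8*(-1))² = (-8)² = 64)
M(A) = 64*√A
F(9) + M(0) = (½)*(-10 + 9)/9 + 64*√0 = (½)*(⅑)*(-1) + 64*0 = -1/18 + 0 = -1/18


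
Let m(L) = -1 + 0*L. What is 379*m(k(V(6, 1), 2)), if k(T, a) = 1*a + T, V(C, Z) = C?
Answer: -379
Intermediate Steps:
k(T, a) = T + a (k(T, a) = a + T = T + a)
m(L) = -1 (m(L) = -1 + 0 = -1)
379*m(k(V(6, 1), 2)) = 379*(-1) = -379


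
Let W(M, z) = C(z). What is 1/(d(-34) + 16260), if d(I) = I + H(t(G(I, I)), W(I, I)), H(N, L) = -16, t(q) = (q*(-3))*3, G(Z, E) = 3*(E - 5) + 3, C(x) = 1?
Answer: 1/16210 ≈ 6.1690e-5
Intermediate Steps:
W(M, z) = 1
G(Z, E) = -12 + 3*E (G(Z, E) = 3*(-5 + E) + 3 = (-15 + 3*E) + 3 = -12 + 3*E)
t(q) = -9*q (t(q) = -3*q*3 = -9*q)
d(I) = -16 + I (d(I) = I - 16 = -16 + I)
1/(d(-34) + 16260) = 1/((-16 - 34) + 16260) = 1/(-50 + 16260) = 1/16210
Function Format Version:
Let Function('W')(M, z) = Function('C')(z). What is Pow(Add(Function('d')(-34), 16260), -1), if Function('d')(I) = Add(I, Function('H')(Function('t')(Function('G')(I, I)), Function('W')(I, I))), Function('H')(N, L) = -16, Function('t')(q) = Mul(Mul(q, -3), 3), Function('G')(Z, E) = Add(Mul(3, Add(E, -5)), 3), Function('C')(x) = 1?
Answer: Rational(1, 16210) ≈ 6.1690e-5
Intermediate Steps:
Function('W')(M, z) = 1
Function('G')(Z, E) = Add(-12, Mul(3, E)) (Function('G')(Z, E) = Add(Mul(3, Add(-5, E)), 3) = Add(Add(-15, Mul(3, E)), 3) = Add(-12, Mul(3, E)))
Function('t')(q) = Mul(-9, q) (Function('t')(q) = Mul(Mul(-3, q), 3) = Mul(-9, q))
Function('d')(I) = Add(-16, I) (Function('d')(I) = Add(I, -16) = Add(-16, I))
Pow(Add(Function('d')(-34), 16260), -1) = Pow(Add(Add(-16, -34), 16260), -1) = Pow(Add(-50, 16260), -1) = Pow(16210, -1) = Rational(1, 16210)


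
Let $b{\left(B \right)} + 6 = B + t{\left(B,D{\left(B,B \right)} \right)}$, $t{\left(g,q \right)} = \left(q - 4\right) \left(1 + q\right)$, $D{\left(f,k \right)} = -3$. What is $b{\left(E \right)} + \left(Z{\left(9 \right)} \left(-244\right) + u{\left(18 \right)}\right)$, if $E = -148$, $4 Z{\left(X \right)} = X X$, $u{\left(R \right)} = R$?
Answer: $-5063$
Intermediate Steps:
$Z{\left(X \right)} = \frac{X^{2}}{4}$ ($Z{\left(X \right)} = \frac{X X}{4} = \frac{X^{2}}{4}$)
$t{\left(g,q \right)} = \left(1 + q\right) \left(-4 + q\right)$ ($t{\left(g,q \right)} = \left(q - 4\right) \left(1 + q\right) = \left(-4 + q\right) \left(1 + q\right) = \left(1 + q\right) \left(-4 + q\right)$)
$b{\left(B \right)} = 8 + B$ ($b{\left(B \right)} = -6 + \left(B - \left(-5 - 9\right)\right) = -6 + \left(B + \left(-4 + 9 + 9\right)\right) = -6 + \left(B + 14\right) = -6 + \left(14 + B\right) = 8 + B$)
$b{\left(E \right)} + \left(Z{\left(9 \right)} \left(-244\right) + u{\left(18 \right)}\right) = \left(8 - 148\right) + \left(\frac{9^{2}}{4} \left(-244\right) + 18\right) = -140 + \left(\frac{1}{4} \cdot 81 \left(-244\right) + 18\right) = -140 + \left(\frac{81}{4} \left(-244\right) + 18\right) = -140 + \left(-4941 + 18\right) = -140 - 4923 = -5063$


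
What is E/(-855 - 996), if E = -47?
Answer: 47/1851 ≈ 0.025392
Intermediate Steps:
E/(-855 - 996) = -47/(-855 - 996) = -47/(-1851) = -1/1851*(-47) = 47/1851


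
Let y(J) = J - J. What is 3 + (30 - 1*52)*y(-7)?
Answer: 3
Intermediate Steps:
y(J) = 0
3 + (30 - 1*52)*y(-7) = 3 + (30 - 1*52)*0 = 3 + (30 - 52)*0 = 3 - 22*0 = 3 + 0 = 3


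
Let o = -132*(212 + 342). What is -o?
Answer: 73128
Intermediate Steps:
o = -73128 (o = -132*554 = -73128)
-o = -1*(-73128) = 73128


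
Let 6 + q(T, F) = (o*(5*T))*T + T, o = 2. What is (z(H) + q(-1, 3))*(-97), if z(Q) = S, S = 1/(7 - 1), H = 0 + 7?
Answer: -1843/6 ≈ -307.17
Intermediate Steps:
H = 7
S = 1/6 ≈ 0.16667
z(Q) = 1/6
q(T, F) = -6 + T + 10*T**2 (q(T, F) = -6 + ((2*(5*T))*T + T) = -6 + ((10*T)*T + T) = -6 + (10*T**2 + T) = -6 + (T + 10*T**2) = -6 + T + 10*T**2)
(z(H) + q(-1, 3))*(-97) = (1/6 + (-6 - 1 + 10*(-1)**2))*(-97) = (1/6 + (-6 - 1 + 10*1))*(-97) = (1/6 + (-6 - 1 + 10))*(-97) = (1/6 + 3)*(-97) = (19/6)*(-97) = -1843/6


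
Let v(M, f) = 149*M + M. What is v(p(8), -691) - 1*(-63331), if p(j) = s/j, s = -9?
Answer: 252649/4 ≈ 63162.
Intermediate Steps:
p(j) = -9/j
v(M, f) = 150*M
v(p(8), -691) - 1*(-63331) = 150*(-9/8) - 1*(-63331) = 150*(-9*1/8) + 63331 = 150*(-9/8) + 63331 = -675/4 + 63331 = 252649/4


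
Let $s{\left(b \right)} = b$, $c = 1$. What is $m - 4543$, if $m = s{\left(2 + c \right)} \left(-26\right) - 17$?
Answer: $-4638$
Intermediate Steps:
$m = -95$ ($m = \left(2 + 1\right) \left(-26\right) - 17 = 3 \left(-26\right) - 17 = -78 - 17 = -95$)
$m - 4543 = -95 - 4543 = -4638$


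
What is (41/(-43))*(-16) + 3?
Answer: 785/43 ≈ 18.256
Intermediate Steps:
(41/(-43))*(-16) + 3 = (41*(-1/43))*(-16) + 3 = -41/43*(-16) + 3 = 656/43 + 3 = 785/43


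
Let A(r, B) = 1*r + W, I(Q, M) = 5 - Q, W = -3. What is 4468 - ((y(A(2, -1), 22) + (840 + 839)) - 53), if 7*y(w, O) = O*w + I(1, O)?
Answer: 19912/7 ≈ 2844.6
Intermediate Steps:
A(r, B) = -3 + r (A(r, B) = 1*r - 3 = r - 3 = -3 + r)
y(w, O) = 4/7 + O*w/7 (y(w, O) = (O*w + (5 - 1*1))/7 = (O*w + (5 - 1))/7 = (O*w + 4)/7 = (4 + O*w)/7 = 4/7 + O*w/7)
4468 - ((y(A(2, -1), 22) + (840 + 839)) - 53) = 4468 - (((4/7 + (1/7)*22*(-3 + 2)) + (840 + 839)) - 53) = 4468 - (((4/7 + (1/7)*22*(-1)) + 1679) - 53) = 4468 - (((4/7 - 22/7) + 1679) - 53) = 4468 - ((-18/7 + 1679) - 53) = 4468 - (11735/7 - 53) = 4468 - 1*11364/7 = 4468 - 11364/7 = 19912/7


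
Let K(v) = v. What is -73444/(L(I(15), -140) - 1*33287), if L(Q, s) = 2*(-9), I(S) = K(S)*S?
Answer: 73444/33305 ≈ 2.2052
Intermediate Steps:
I(S) = S² (I(S) = S*S = S²)
L(Q, s) = -18
-73444/(L(I(15), -140) - 1*33287) = -73444/(-18 - 1*33287) = -73444/(-18 - 33287) = -73444/(-33305) = -73444*(-1/33305) = 73444/33305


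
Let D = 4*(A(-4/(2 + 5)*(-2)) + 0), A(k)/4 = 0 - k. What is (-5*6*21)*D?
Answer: 11520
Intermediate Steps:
A(k) = -4*k (A(k) = 4*(0 - k) = 4*(-k) = -4*k)
D = -128/7 (D = 4*(-4*(-4/(2 + 5))*(-2) + 0) = 4*(-4*(-4/7)*(-2) + 0) = 4*(-4*(-4*⅐)*(-2) + 0) = 4*(-(-16)*(-2)/7 + 0) = 4*(-4*8/7 + 0) = 4*(-32/7 + 0) = 4*(-32/7) = -128/7 ≈ -18.286)
(-5*6*21)*D = (-5*6*21)*(-128/7) = -30*21*(-128/7) = -630*(-128/7) = 11520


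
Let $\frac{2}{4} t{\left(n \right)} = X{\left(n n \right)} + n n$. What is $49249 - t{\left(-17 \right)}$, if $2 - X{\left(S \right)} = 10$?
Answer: $48687$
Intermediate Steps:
$X{\left(S \right)} = -8$ ($X{\left(S \right)} = 2 - 10 = -8$)
$t{\left(n \right)} = -16 + 2 n^{2}$ ($t{\left(n \right)} = 2 \left(-8 + n n\right) = 2 \left(-8 + n^{2}\right) = -16 + 2 n^{2}$)
$49249 - t{\left(-17 \right)} = 49249 - \left(-16 + 2 \left(-17\right)^{2}\right) = 49249 - \left(-16 + 2 \cdot 289\right) = 49249 - \left(-16 + 578\right) = 49249 - 562 = 48687$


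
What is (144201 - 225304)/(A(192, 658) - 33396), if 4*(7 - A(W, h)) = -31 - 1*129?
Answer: 81103/33349 ≈ 2.4319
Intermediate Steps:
A(W, h) = 47 (A(W, h) = 7 - (-31 - 1*129)/4 = 7 - (-31 - 129)/4 = 7 - 1/4*(-160) = 7 + 40 = 47)
(144201 - 225304)/(A(192, 658) - 33396) = (144201 - 225304)/(47 - 33396) = -81103/(-33349) = -81103*(-1/33349) = 81103/33349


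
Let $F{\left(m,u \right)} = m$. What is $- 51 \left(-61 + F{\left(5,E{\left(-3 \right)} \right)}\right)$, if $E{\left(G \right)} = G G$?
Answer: $2856$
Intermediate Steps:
$E{\left(G \right)} = G^{2}$
$- 51 \left(-61 + F{\left(5,E{\left(-3 \right)} \right)}\right) = - 51 \left(-61 + 5\right) = \left(-51\right) \left(-56\right) = 2856$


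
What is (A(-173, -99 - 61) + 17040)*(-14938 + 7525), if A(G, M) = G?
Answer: -125035071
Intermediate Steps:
(A(-173, -99 - 61) + 17040)*(-14938 + 7525) = (-173 + 17040)*(-14938 + 7525) = 16867*(-7413) = -125035071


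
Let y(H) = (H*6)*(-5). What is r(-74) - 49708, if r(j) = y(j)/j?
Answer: -49738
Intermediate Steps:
y(H) = -30*H (y(H) = (6*H)*(-5) = -30*H)
r(j) = -30 (r(j) = (-30*j)/j = -30)
r(-74) - 49708 = -30 - 49708 = -49738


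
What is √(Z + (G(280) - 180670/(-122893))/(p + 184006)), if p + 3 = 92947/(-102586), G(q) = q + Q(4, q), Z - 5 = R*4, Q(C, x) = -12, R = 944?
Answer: √20346179004523835425674034175413281/2319733037600223 ≈ 61.490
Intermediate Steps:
Z = 3781 (Z = 5 + 944*4 = 5 + 3776 = 3781)
G(q) = -12 + q (G(q) = q - 12 = -12 + q)
p = -400705/102586 (p = -3 + 92947/(-102586) = -3 + 92947*(-1/102586) = -3 - 92947/102586 = -400705/102586 ≈ -3.9060)
√(Z + (G(280) - 180670/(-122893))/(p + 184006)) = √(3781 + ((-12 + 280) - 180670/(-122893))/(-400705/102586 + 184006)) = √(3781 + (268 - 180670*(-1/122893))/(18876038811/102586)) = √(3781 + (268 + 180670/122893)*(102586/18876038811)) = √(3781 + (33115994/122893)*(102586/18876038811)) = √(3781 + 3397237360484/2319733037600223) = √(8770914012403803647/2319733037600223) = √20346179004523835425674034175413281/2319733037600223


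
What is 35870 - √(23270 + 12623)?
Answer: 35870 - √35893 ≈ 35681.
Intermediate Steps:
35870 - √(23270 + 12623) = 35870 - √35893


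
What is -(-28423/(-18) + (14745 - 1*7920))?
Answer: -151273/18 ≈ -8404.1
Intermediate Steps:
-(-28423/(-18) + (14745 - 1*7920)) = -(-28423*(-1/18) + (14745 - 7920)) = -(28423/18 + 6825) = -1*151273/18 = -151273/18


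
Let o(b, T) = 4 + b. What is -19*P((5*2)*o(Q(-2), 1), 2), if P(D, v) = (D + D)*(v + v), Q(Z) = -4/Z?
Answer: -9120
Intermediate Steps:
P(D, v) = 4*D*v (P(D, v) = (2*D)*(2*v) = 4*D*v)
-19*P((5*2)*o(Q(-2), 1), 2) = -76*(5*2)*(4 - 4/(-2))*2 = -76*10*(4 - 4*(-½))*2 = -76*10*(4 + 2)*2 = -76*10*6*2 = -76*60*2 = -19*480 = -9120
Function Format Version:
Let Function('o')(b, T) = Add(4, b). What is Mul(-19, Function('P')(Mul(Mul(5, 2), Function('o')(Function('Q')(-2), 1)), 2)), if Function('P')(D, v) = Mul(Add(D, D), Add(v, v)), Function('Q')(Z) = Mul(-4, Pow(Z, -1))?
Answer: -9120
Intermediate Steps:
Function('P')(D, v) = Mul(4, D, v) (Function('P')(D, v) = Mul(Mul(2, D), Mul(2, v)) = Mul(4, D, v))
Mul(-19, Function('P')(Mul(Mul(5, 2), Function('o')(Function('Q')(-2), 1)), 2)) = Mul(-19, Mul(4, Mul(Mul(5, 2), Add(4, Mul(-4, Pow(-2, -1)))), 2)) = Mul(-19, Mul(4, Mul(10, Add(4, Mul(-4, Rational(-1, 2)))), 2)) = Mul(-19, Mul(4, Mul(10, Add(4, 2)), 2)) = Mul(-19, Mul(4, Mul(10, 6), 2)) = Mul(-19, Mul(4, 60, 2)) = Mul(-19, 480) = -9120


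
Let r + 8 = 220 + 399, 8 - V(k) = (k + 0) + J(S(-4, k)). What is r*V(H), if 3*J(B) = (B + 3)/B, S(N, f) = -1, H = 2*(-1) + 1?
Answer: 17719/3 ≈ 5906.3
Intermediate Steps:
H = -1 (H = -2 + 1 = -1)
J(B) = (3 + B)/(3*B) (J(B) = ((B + 3)/B)/3 = ((3 + B)/B)/3 = (3 + B)/(3*B))
V(k) = 26/3 - k (V(k) = 8 - ((k + 0) + (⅓)*(3 - 1)/(-1)) = 8 - (k + (⅓)*(-1)*2) = 8 - (k - ⅔) = 8 - (-⅔ + k) = 8 + (⅔ - k) = 26/3 - k)
r = 611 (r = -8 + (220 + 399) = -8 + 619 = 611)
r*V(H) = 611*(26/3 - 1*(-1)) = 611*(26/3 + 1) = 611*(29/3) = 17719/3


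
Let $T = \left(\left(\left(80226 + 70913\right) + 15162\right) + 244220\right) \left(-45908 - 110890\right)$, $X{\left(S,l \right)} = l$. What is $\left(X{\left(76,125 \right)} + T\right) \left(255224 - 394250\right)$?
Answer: $8948946747649458$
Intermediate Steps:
$T = -64368871758$ ($T = \left(\left(151139 + 15162\right) + 244220\right) \left(-156798\right) = \left(166301 + 244220\right) \left(-156798\right) = 410521 \left(-156798\right) = -64368871758$)
$\left(X{\left(76,125 \right)} + T\right) \left(255224 - 394250\right) = \left(125 - 64368871758\right) \left(255224 - 394250\right) = \left(-64368871633\right) \left(-139026\right) = 8948946747649458$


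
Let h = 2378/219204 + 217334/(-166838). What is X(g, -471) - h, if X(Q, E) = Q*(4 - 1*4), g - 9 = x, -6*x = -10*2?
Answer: 11810935343/9142889238 ≈ 1.2918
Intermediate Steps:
x = 10/3 (x = -(-5)*2/3 = -⅙*(-20) = 10/3 ≈ 3.3333)
g = 37/3 (g = 9 + 10/3 = 37/3 ≈ 12.333)
X(Q, E) = 0 (X(Q, E) = Q*(4 - 4) = Q*0 = 0)
h = -11810935343/9142889238 (h = 2378*(1/219204) + 217334*(-1/166838) = 1189/109602 - 108667/83419 = -11810935343/9142889238 ≈ -1.2918)
X(g, -471) - h = 0 - 1*(-11810935343/9142889238) = 0 + 11810935343/9142889238 = 11810935343/9142889238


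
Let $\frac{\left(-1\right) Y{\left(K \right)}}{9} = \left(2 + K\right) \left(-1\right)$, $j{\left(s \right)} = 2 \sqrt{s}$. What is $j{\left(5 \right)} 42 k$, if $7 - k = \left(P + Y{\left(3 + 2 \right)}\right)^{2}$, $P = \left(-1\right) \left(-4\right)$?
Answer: $- 376488 \sqrt{5} \approx -8.4185 \cdot 10^{5}$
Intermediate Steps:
$P = 4$
$Y{\left(K \right)} = 18 + 9 K$ ($Y{\left(K \right)} = - 9 \left(2 + K\right) \left(-1\right) = - 9 \left(-2 - K\right) = 18 + 9 K$)
$k = -4482$ ($k = 7 - \left(4 + \left(18 + 9 \left(3 + 2\right)\right)\right)^{2} = 7 - \left(4 + \left(18 + 9 \cdot 5\right)\right)^{2} = 7 - \left(4 + \left(18 + 45\right)\right)^{2} = 7 - \left(4 + 63\right)^{2} = 7 - 67^{2} = 7 - 4489 = -4482$)
$j{\left(5 \right)} 42 k = 2 \sqrt{5} \cdot 42 \left(-4482\right) = 84 \sqrt{5} \left(-4482\right) = - 376488 \sqrt{5}$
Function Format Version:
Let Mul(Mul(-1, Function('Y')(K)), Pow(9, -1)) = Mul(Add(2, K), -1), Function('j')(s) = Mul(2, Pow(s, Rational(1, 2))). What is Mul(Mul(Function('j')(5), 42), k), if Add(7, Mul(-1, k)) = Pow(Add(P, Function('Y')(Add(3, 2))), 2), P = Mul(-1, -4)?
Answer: Mul(-376488, Pow(5, Rational(1, 2))) ≈ -8.4185e+5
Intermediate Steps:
P = 4
Function('Y')(K) = Add(18, Mul(9, K)) (Function('Y')(K) = Mul(-9, Mul(Add(2, K), -1)) = Mul(-9, Add(-2, Mul(-1, K))) = Add(18, Mul(9, K)))
k = -4482 (k = Add(7, Mul(-1, Pow(Add(4, Add(18, Mul(9, Add(3, 2)))), 2))) = Add(7, Mul(-1, Pow(Add(4, Add(18, Mul(9, 5))), 2))) = Add(7, Mul(-1, Pow(Add(4, Add(18, 45)), 2))) = Add(7, Mul(-1, Pow(Add(4, 63), 2))) = Add(7, Mul(-1, Pow(67, 2))) = Add(7, Mul(-1, 4489)) = Add(7, -4489) = -4482)
Mul(Mul(Function('j')(5), 42), k) = Mul(Mul(Mul(2, Pow(5, Rational(1, 2))), 42), -4482) = Mul(Mul(84, Pow(5, Rational(1, 2))), -4482) = Mul(-376488, Pow(5, Rational(1, 2)))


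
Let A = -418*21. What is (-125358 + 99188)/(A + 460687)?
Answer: -26170/451909 ≈ -0.057910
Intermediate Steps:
A = -8778
(-125358 + 99188)/(A + 460687) = (-125358 + 99188)/(-8778 + 460687) = -26170/451909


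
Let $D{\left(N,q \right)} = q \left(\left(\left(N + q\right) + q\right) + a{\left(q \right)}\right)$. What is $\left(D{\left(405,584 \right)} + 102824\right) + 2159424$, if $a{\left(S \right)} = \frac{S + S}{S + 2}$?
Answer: $\frac{932338896}{293} \approx 3.182 \cdot 10^{6}$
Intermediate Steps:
$a{\left(S \right)} = \frac{2 S}{2 + S}$
$D{\left(N,q \right)} = q \left(N + 2 q + \frac{2 q}{2 + q}\right)$ ($D{\left(N,q \right)} = q \left(\left(\left(N + q\right) + q\right) + \frac{2 q}{2 + q}\right) = q \left(\left(N + 2 q\right) + \frac{2 q}{2 + q}\right) = q \left(N + 2 q + \frac{2 q}{2 + q}\right)$)
$\left(D{\left(405,584 \right)} + 102824\right) + 2159424 = \left(\frac{584 \left(2 \cdot 584 + \left(2 + 584\right) \left(405 + 2 \cdot 584\right)\right)}{2 + 584} + 102824\right) + 2159424 = \left(\frac{584 \left(1168 + 586 \left(405 + 1168\right)\right)}{586} + 102824\right) + 2159424 = \left(584 \cdot \frac{1}{586} \left(1168 + 586 \cdot 1573\right) + 102824\right) + 2159424 = \left(584 \cdot \frac{1}{586} \left(1168 + 921778\right) + 102824\right) + 2159424 = \left(584 \cdot \frac{1}{586} \cdot 922946 + 102824\right) + 2159424 = \left(\frac{269500232}{293} + 102824\right) + 2159424 = \frac{299627664}{293} + 2159424 = \frac{932338896}{293}$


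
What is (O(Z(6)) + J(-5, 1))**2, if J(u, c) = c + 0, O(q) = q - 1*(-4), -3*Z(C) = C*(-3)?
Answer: 121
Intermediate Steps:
Z(C) = C (Z(C) = -C*(-3)/3 = -(-1)*C = C)
O(q) = 4 + q (O(q) = q + 4 = 4 + q)
J(u, c) = c
(O(Z(6)) + J(-5, 1))**2 = ((4 + 6) + 1)**2 = (10 + 1)**2 = 11**2 = 121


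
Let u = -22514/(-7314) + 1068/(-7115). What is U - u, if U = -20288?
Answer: -527960919719/26019555 ≈ -20291.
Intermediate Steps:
u = 76187879/26019555 (u = -22514*(-1/7314) + 1068*(-1/7115) = 11257/3657 - 1068/7115 = 76187879/26019555 ≈ 2.9281)
U - u = -20288 - 1*76187879/26019555 = -20288 - 76187879/26019555 = -527960919719/26019555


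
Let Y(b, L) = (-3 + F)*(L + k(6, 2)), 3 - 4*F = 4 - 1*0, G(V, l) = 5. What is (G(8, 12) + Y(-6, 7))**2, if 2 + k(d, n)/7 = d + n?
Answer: 380689/16 ≈ 23793.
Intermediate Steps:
F = -1/4 (F = 3/4 - (4 - 1*0)/4 = 3/4 - (4 + 0)/4 = 3/4 - 1/4*4 = 3/4 - 1 = -1/4 ≈ -0.25000)
k(d, n) = -14 + 7*d + 7*n (k(d, n) = -14 + 7*(d + n) = -14 + (7*d + 7*n) = -14 + 7*d + 7*n)
Y(b, L) = -273/2 - 13*L/4 (Y(b, L) = (-3 - 1/4)*(L + (-14 + 7*6 + 7*2)) = -13*(L + (-14 + 42 + 14))/4 = -13*(L + 42)/4 = -13*(42 + L)/4 = -273/2 - 13*L/4)
(G(8, 12) + Y(-6, 7))**2 = (5 + (-273/2 - 13/4*7))**2 = (5 + (-273/2 - 91/4))**2 = (5 - 637/4)**2 = (-617/4)**2 = 380689/16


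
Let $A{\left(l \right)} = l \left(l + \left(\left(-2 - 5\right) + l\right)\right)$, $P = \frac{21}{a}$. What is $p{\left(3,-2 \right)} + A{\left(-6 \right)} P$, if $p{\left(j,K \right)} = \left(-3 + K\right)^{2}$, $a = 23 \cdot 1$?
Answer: $\frac{2969}{23} \approx 129.09$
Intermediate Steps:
$a = 23$
$P = \frac{21}{23} \approx 0.91304$
$A{\left(l \right)} = l \left(-7 + 2 l\right)$ ($A{\left(l \right)} = l \left(l + \left(-7 + l\right)\right) = l \left(-7 + 2 l\right)$)
$p{\left(3,-2 \right)} + A{\left(-6 \right)} P = \left(-3 - 2\right)^{2} + - 6 \left(-7 + 2 \left(-6\right)\right) \frac{21}{23} = \left(-5\right)^{2} + - 6 \left(-7 - 12\right) \frac{21}{23} = 25 + \left(-6\right) \left(-19\right) \frac{21}{23} = 25 + 114 \cdot \frac{21}{23} = 25 + \frac{2394}{23} = \frac{2969}{23}$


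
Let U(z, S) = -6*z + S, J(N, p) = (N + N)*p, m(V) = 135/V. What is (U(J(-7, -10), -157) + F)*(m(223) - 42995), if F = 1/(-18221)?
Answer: 174174307159500/4063283 ≈ 4.2865e+7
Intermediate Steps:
J(N, p) = 2*N*p (J(N, p) = (2*N)*p = 2*N*p)
U(z, S) = S - 6*z
F = -1/18221 ≈ -5.4882e-5
(U(J(-7, -10), -157) + F)*(m(223) - 42995) = ((-157 - 12*(-7)*(-10)) - 1/18221)*(135/223 - 42995) = ((-157 - 6*140) - 1/18221)*(135*(1/223) - 42995) = ((-157 - 840) - 1/18221)*(135/223 - 42995) = (-997 - 1/18221)*(-9587750/223) = -18166338/18221*(-9587750/223) = 174174307159500/4063283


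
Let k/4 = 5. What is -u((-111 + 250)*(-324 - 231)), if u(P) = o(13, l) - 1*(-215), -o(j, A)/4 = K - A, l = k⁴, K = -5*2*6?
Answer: -640455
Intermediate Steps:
k = 20 (k = 4*5 = 20)
K = -60 (K = -10*6 = -60)
l = 160000 (l = 20⁴ = 160000)
o(j, A) = 240 + 4*A (o(j, A) = -4*(-60 - A) = 240 + 4*A)
u(P) = 640455 (u(P) = (240 + 4*160000) - 1*(-215) = (240 + 640000) + 215 = 640240 + 215 = 640455)
-u((-111 + 250)*(-324 - 231)) = -1*640455 = -640455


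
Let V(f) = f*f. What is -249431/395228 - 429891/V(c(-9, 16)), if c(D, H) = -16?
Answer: -42492203621/25294592 ≈ -1679.9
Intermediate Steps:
V(f) = f²
-249431/395228 - 429891/V(c(-9, 16)) = -249431/395228 - 429891/((-16)²) = -249431*1/395228 - 429891/256 = -249431/395228 - 429891*1/256 = -249431/395228 - 429891/256 = -42492203621/25294592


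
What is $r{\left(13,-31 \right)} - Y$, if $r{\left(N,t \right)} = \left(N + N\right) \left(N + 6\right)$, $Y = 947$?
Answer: $-453$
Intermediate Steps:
$r{\left(N,t \right)} = 2 N \left(6 + N\right)$
$r{\left(13,-31 \right)} - Y = 2 \cdot 13 \left(6 + 13\right) - 947 = 2 \cdot 13 \cdot 19 - 947 = 494 - 947 = -453$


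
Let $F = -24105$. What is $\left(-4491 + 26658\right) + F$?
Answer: $-1938$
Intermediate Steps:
$\left(-4491 + 26658\right) + F = \left(-4491 + 26658\right) - 24105 = 22167 - 24105 = -1938$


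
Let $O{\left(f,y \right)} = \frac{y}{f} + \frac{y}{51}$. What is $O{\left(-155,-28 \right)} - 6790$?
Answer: $- \frac{53677862}{7905} \approx -6790.4$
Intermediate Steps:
$O{\left(f,y \right)} = \frac{y}{51} + \frac{y}{f}$ ($O{\left(f,y \right)} = \frac{y}{f} + y \frac{1}{51} = \frac{y}{f} + \frac{y}{51} = \frac{y}{51} + \frac{y}{f}$)
$O{\left(-155,-28 \right)} - 6790 = \left(\frac{1}{51} \left(-28\right) - \frac{28}{-155}\right) - 6790 = \left(- \frac{28}{51} - - \frac{28}{155}\right) - 6790 = \left(- \frac{28}{51} + \frac{28}{155}\right) - 6790 = - \frac{2912}{7905} - 6790 = - \frac{53677862}{7905}$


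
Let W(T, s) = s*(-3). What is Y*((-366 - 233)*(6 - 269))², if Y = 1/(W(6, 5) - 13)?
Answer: -24817906369/28 ≈ -8.8635e+8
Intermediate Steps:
W(T, s) = -3*s
Y = -1/28 (Y = 1/(-3*5 - 13) = 1/(-15 - 13) = 1/(-28) = -1/28 ≈ -0.035714)
Y*((-366 - 233)*(6 - 269))² = -(-366 - 233)²*(6 - 269)²/28 = -(-599*(-263))²/28 = -1/28*157537² = -1/28*24817906369 = -24817906369/28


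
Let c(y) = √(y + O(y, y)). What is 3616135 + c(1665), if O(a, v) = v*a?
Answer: 3616135 + 21*√6290 ≈ 3.6178e+6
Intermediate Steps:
O(a, v) = a*v
c(y) = √(y + y²) (c(y) = √(y + y*y) = √(y + y²))
3616135 + c(1665) = 3616135 + √(1665*(1 + 1665)) = 3616135 + √(1665*1666) = 3616135 + √2773890 = 3616135 + 21*√6290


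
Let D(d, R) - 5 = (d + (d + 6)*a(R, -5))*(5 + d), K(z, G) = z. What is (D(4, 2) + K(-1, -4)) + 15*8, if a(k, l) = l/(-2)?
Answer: 385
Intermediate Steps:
a(k, l) = -l/2 (a(k, l) = l*(-1/2) = -l/2)
D(d, R) = 5 + (5 + d)*(15 + 7*d/2) (D(d, R) = 5 + (d + (d + 6)*(-1/2*(-5)))*(5 + d) = 5 + (d + (6 + d)*(5/2))*(5 + d) = 5 + (d + (15 + 5*d/2))*(5 + d) = 5 + (15 + 7*d/2)*(5 + d) = 5 + (5 + d)*(15 + 7*d/2))
(D(4, 2) + K(-1, -4)) + 15*8 = ((80 + (7/2)*4**2 + (65/2)*4) - 1) + 15*8 = ((80 + (7/2)*16 + 130) - 1) + 120 = ((80 + 56 + 130) - 1) + 120 = (266 - 1) + 120 = 265 + 120 = 385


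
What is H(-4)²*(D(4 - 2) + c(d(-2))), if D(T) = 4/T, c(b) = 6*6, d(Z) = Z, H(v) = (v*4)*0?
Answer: 0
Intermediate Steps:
H(v) = 0 (H(v) = (4*v)*0 = 0)
c(b) = 36
H(-4)²*(D(4 - 2) + c(d(-2))) = 0²*(4/(4 - 2) + 36) = 0*(4/2 + 36) = 0*(4*(½) + 36) = 0*(2 + 36) = 0*38 = 0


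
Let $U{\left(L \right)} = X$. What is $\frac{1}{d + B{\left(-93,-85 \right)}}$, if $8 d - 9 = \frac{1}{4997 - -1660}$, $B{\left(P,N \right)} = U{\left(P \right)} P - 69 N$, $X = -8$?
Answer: $\frac{26628}{176014409} \approx 0.00015128$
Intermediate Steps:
$U{\left(L \right)} = -8$
$B{\left(P,N \right)} = - 69 N - 8 P$ ($B{\left(P,N \right)} = - 8 P - 69 N = - 69 N - 8 P$)
$d = \frac{29957}{26628}$ ($d = \frac{9}{8} + \frac{1}{8 \left(4997 - -1660\right)} = \frac{9}{8} + \frac{1}{8 \left(4997 + 1660\right)} = \frac{9}{8} + \frac{1}{8 \cdot 6657} = \frac{9}{8} + \frac{1}{8} \cdot \frac{1}{6657} = \frac{9}{8} + \frac{1}{53256} = \frac{29957}{26628} \approx 1.125$)
$\frac{1}{d + B{\left(-93,-85 \right)}} = \frac{1}{\frac{29957}{26628} - -6609} = \frac{1}{\frac{29957}{26628} + \left(5865 + 744\right)} = \frac{1}{\frac{29957}{26628} + 6609} = \frac{1}{\frac{176014409}{26628}} = \frac{26628}{176014409}$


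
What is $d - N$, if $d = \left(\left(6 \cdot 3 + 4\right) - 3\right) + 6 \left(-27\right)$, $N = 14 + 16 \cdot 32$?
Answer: $-669$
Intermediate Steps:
$N = 526$ ($N = 14 + 512 = 526$)
$d = -143$ ($d = \left(\left(18 + 4\right) - 3\right) - 162 = \left(22 - 3\right) - 162 = 19 - 162 = -143$)
$d - N = -143 - 526 = -669$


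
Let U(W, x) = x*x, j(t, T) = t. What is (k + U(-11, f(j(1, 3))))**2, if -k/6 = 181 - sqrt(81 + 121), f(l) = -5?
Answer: 1132993 - 12732*sqrt(202) ≈ 9.5204e+5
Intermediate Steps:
U(W, x) = x**2
k = -1086 + 6*sqrt(202) (k = -6*(181 - sqrt(81 + 121)) = -6*(181 - sqrt(202)) = -1086 + 6*sqrt(202) ≈ -1000.7)
(k + U(-11, f(j(1, 3))))**2 = ((-1086 + 6*sqrt(202)) + (-5)**2)**2 = ((-1086 + 6*sqrt(202)) + 25)**2 = (-1061 + 6*sqrt(202))**2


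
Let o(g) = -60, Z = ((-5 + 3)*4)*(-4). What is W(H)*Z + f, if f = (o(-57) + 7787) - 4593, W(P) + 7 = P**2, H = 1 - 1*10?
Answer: 5502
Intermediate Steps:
H = -9 (H = 1 - 10 = -9)
Z = 32 (Z = -2*4*(-4) = -8*(-4) = 32)
W(P) = -7 + P**2
f = 3134 (f = (-60 + 7787) - 4593 = 7727 - 4593 = 3134)
W(H)*Z + f = (-7 + (-9)**2)*32 + 3134 = (-7 + 81)*32 + 3134 = 74*32 + 3134 = 2368 + 3134 = 5502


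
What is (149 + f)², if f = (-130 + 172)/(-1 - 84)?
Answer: 159340129/7225 ≈ 22054.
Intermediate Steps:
f = -42/85 (f = 42/(-85) = 42*(-1/85) = -42/85 ≈ -0.49412)
(149 + f)² = (149 - 42/85)² = (12623/85)² = 159340129/7225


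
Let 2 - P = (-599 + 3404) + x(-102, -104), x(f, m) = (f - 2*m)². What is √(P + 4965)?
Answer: I*√9074 ≈ 95.258*I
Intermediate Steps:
P = -14039 (P = 2 - ((-599 + 3404) + (-102 - 2*(-104))²) = 2 - (2805 + (-102 + 208)²) = 2 - (2805 + 106²) = 2 - (2805 + 11236) = 2 - 1*14041 = 2 - 14041 = -14039)
√(P + 4965) = √(-14039 + 4965) = √(-9074) = I*√9074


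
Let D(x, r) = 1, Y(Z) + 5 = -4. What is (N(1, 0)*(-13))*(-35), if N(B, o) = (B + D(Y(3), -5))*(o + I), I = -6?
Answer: -5460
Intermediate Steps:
Y(Z) = -9 (Y(Z) = -5 - 4 = -9)
N(B, o) = (1 + B)*(-6 + o) (N(B, o) = (B + 1)*(o - 6) = (1 + B)*(-6 + o))
(N(1, 0)*(-13))*(-35) = ((-6 + 0 - 6*1 + 1*0)*(-13))*(-35) = ((-6 + 0 - 6 + 0)*(-13))*(-35) = -12*(-13)*(-35) = 156*(-35) = -5460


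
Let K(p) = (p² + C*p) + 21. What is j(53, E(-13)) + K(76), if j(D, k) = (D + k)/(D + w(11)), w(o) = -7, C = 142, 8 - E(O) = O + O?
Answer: 763181/46 ≈ 16591.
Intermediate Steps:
E(O) = 8 - 2*O (E(O) = 8 - (O + O) = 8 - 2*O)
j(D, k) = (D + k)/(-7 + D) (j(D, k) = (D + k)/(D - 7) = (D + k)/(-7 + D))
K(p) = 21 + p² + 142*p (K(p) = (p² + 142*p) + 21 = 21 + p² + 142*p)
j(53, E(-13)) + K(76) = (53 + (8 - 2*(-13)))/(-7 + 53) + (21 + 76² + 142*76) = (53 + (8 + 26))/46 + (21 + 5776 + 10792) = (53 + 34)/46 + 16589 = (1/46)*87 + 16589 = 87/46 + 16589 = 763181/46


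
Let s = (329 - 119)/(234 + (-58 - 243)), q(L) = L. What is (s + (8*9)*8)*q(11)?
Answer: 422202/67 ≈ 6301.5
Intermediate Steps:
s = -210/67 (s = 210/(234 - 301) = 210/(-67) = 210*(-1/67) = -210/67 ≈ -3.1343)
(s + (8*9)*8)*q(11) = (-210/67 + (8*9)*8)*11 = (-210/67 + 72*8)*11 = (-210/67 + 576)*11 = (38382/67)*11 = 422202/67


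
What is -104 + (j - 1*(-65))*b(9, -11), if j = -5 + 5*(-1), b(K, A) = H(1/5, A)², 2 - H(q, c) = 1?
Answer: -49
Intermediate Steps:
H(q, c) = 1 (H(q, c) = 2 - 1*1 = 2 - 1 = 1)
b(K, A) = 1 (b(K, A) = 1² = 1)
j = -10 (j = -5 - 5 = -10)
-104 + (j - 1*(-65))*b(9, -11) = -104 + (-10 - 1*(-65))*1 = -104 + (-10 + 65)*1 = -104 + 55*1 = -104 + 55 = -49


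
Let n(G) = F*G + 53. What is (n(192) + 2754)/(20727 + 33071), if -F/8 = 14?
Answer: -18697/53798 ≈ -0.34754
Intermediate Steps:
F = -112 (F = -8*14 = -112)
n(G) = 53 - 112*G (n(G) = -112*G + 53 = 53 - 112*G)
(n(192) + 2754)/(20727 + 33071) = ((53 - 112*192) + 2754)/(20727 + 33071) = ((53 - 21504) + 2754)/53798 = (-21451 + 2754)*(1/53798) = -18697*1/53798 = -18697/53798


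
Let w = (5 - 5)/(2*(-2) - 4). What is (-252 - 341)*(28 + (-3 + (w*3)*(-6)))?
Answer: -14825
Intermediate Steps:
w = 0 (w = 0/(-4 - 4) = 0/(-8) = 0*(-⅛) = 0)
(-252 - 341)*(28 + (-3 + (w*3)*(-6))) = (-252 - 341)*(28 + (-3 + (0*3)*(-6))) = -593*(28 + (-3 + 0*(-6))) = -593*(28 + (-3 + 0)) = -593*(28 - 3) = -593*25 = -14825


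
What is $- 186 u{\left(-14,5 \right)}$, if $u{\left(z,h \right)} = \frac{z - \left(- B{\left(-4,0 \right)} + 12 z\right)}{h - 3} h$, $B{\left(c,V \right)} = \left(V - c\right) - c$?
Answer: $-75330$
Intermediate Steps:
$B{\left(c,V \right)} = V - 2 c$
$u{\left(z,h \right)} = \frac{h \left(8 - 11 z\right)}{-3 + h}$ ($u{\left(z,h \right)} = \frac{z - \left(-8 + 12 z\right)}{h - 3} h = \frac{z - \left(-8 + 12 z\right)}{-3 + h} h = \frac{8 - 11 z}{-3 + h} h = \frac{h \left(8 - 11 z\right)}{-3 + h}$)
$- 186 u{\left(-14,5 \right)} = - 186 \frac{5 \left(8 - -154\right)}{-3 + 5} = - 186 \frac{5 \left(8 + 154\right)}{2} = - 186 \cdot 5 \cdot \frac{1}{2} \cdot 162 = \left(-186\right) 405 = -75330$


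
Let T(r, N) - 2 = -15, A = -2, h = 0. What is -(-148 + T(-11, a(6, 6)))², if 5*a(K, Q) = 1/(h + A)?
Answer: -25921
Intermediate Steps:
a(K, Q) = -⅒ (a(K, Q) = 1/(5*(0 - 2)) = (⅕)/(-2) = (⅕)*(-½) = -⅒)
T(r, N) = -13 (T(r, N) = 2 - 15 = -13)
-(-148 + T(-11, a(6, 6)))² = -(-148 - 13)² = -1*(-161)² = -1*25921 = -25921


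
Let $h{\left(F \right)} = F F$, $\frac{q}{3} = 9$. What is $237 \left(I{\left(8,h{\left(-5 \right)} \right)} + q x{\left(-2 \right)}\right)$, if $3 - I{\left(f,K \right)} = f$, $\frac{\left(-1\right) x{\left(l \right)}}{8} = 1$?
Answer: $-52377$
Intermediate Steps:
$q = 27$ ($q = 3 \cdot 9 = 27$)
$x{\left(l \right)} = -8$ ($x{\left(l \right)} = \left(-8\right) 1 = -8$)
$h{\left(F \right)} = F^{2}$
$I{\left(f,K \right)} = 3 - f$
$237 \left(I{\left(8,h{\left(-5 \right)} \right)} + q x{\left(-2 \right)}\right) = 237 \left(\left(3 - 8\right) + 27 \left(-8\right)\right) = 237 \left(\left(3 - 8\right) - 216\right) = 237 \left(-5 - 216\right) = 237 \left(-221\right) = -52377$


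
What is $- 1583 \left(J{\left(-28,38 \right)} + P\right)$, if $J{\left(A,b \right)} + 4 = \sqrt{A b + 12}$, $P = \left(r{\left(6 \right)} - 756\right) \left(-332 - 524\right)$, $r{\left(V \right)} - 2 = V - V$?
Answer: $-1021699860 - 3166 i \sqrt{263} \approx -1.0217 \cdot 10^{9} - 51344.0 i$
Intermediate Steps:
$r{\left(V \right)} = 2$ ($r{\left(V \right)} = 2 + \left(V - V\right) = 2 + 0 = 2$)
$P = 645424$ ($P = \left(2 - 756\right) \left(-332 - 524\right) = \left(-754\right) \left(-856\right) = 645424$)
$J{\left(A,b \right)} = -4 + \sqrt{12 + A b}$ ($J{\left(A,b \right)} = -4 + \sqrt{A b + 12} = -4 + \sqrt{12 + A b}$)
$- 1583 \left(J{\left(-28,38 \right)} + P\right) = - 1583 \left(\left(-4 + \sqrt{12 - 1064}\right) + 645424\right) = - 1583 \left(\left(-4 + \sqrt{-1052}\right) + 645424\right) = - 1583 \left(\left(-4 + 2 i \sqrt{263}\right) + 645424\right) = - 1583 \left(645420 + 2 i \sqrt{263}\right) = -1021699860 - 3166 i \sqrt{263}$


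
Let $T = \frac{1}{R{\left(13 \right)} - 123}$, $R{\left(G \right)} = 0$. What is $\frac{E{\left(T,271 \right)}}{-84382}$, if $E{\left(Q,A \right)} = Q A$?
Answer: $\frac{271}{10378986} \approx 2.611 \cdot 10^{-5}$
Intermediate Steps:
$T = - \frac{1}{123}$ ($T = \frac{1}{0 - 123} = \frac{1}{-123} = - \frac{1}{123} \approx -0.0081301$)
$E{\left(Q,A \right)} = A Q$
$\frac{E{\left(T,271 \right)}}{-84382} = \frac{271 \left(- \frac{1}{123}\right)}{-84382} = \left(- \frac{271}{123}\right) \left(- \frac{1}{84382}\right) = \frac{271}{10378986}$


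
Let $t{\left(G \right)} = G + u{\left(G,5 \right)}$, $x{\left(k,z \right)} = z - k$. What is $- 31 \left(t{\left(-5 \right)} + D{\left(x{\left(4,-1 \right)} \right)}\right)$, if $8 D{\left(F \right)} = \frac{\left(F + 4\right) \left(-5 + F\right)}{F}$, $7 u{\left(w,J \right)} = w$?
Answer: $\frac{5177}{28} \approx 184.89$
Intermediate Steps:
$u{\left(w,J \right)} = \frac{w}{7}$
$D{\left(F \right)} = \frac{\left(-5 + F\right) \left(4 + F\right)}{8 F}$ ($D{\left(F \right)} = \frac{\left(F + 4\right) \left(-5 + F\right) \frac{1}{F}}{8} = \frac{\left(4 + F\right) \left(-5 + F\right) \frac{1}{F}}{8} = \frac{\left(-5 + F\right) \left(4 + F\right) \frac{1}{F}}{8} = \frac{\frac{1}{F} \left(-5 + F\right) \left(4 + F\right)}{8} = \frac{\left(-5 + F\right) \left(4 + F\right)}{8 F}$)
$t{\left(G \right)} = \frac{8 G}{7}$ ($t{\left(G \right)} = G + \frac{G}{7} = \frac{8 G}{7}$)
$- 31 \left(t{\left(-5 \right)} + D{\left(x{\left(4,-1 \right)} \right)}\right) = - 31 \left(\frac{8}{7} \left(-5\right) + \frac{-20 + \left(-1 - 4\right) \left(-1 - 5\right)}{8 \left(-1 - 4\right)}\right) = - 31 \left(- \frac{40}{7} + \frac{-20 + \left(-1 - 4\right) \left(-1 - 5\right)}{8 \left(-1 - 4\right)}\right) = - 31 \left(- \frac{40}{7} + \frac{-20 - 5 \left(-1 - 5\right)}{8 \left(-5\right)}\right) = - 31 \left(- \frac{40}{7} + \frac{1}{8} \left(- \frac{1}{5}\right) \left(-20 - -30\right)\right) = - 31 \left(- \frac{40}{7} + \frac{1}{8} \left(- \frac{1}{5}\right) \left(-20 + 30\right)\right) = - 31 \left(- \frac{40}{7} + \frac{1}{8} \left(- \frac{1}{5}\right) 10\right) = - 31 \left(- \frac{40}{7} - \frac{1}{4}\right) = \left(-31\right) \left(- \frac{167}{28}\right) = \frac{5177}{28}$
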